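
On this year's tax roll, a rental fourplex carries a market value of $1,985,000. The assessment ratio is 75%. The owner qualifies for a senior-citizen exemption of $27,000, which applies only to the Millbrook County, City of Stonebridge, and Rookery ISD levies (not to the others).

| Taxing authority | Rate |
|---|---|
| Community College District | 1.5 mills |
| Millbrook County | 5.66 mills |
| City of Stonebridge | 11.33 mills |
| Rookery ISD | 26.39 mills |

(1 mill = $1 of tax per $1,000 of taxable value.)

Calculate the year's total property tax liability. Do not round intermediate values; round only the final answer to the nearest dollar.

Assessed value = $1,985,000 × 0.75 = $1,488,750
Community College District: $1,488,750 × 0.0015 = $2,233.125
Millbrook County: ($1,488,750 − $27,000) × 0.00566 = $1,461,750 × 0.00566 = $8,273.505
City of Stonebridge: ($1,488,750 − $27,000) × 0.01133 = $1,461,750 × 0.01133 = $16,561.6275
Rookery ISD: ($1,488,750 − $27,000) × 0.02639 = $1,461,750 × 0.02639 = $38,575.5825
Total = $65,643.84

$65,644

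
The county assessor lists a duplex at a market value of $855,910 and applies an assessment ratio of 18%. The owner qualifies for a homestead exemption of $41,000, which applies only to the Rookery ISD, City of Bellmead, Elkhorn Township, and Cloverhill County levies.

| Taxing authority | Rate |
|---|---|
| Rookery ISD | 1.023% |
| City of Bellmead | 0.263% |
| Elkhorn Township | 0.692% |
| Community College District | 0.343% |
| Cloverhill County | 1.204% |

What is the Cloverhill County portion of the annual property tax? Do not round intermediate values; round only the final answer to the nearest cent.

$1,361.29

Assessed value = $855,910 × 0.18 = $154,063.8
Cloverhill County taxable value = $154,063.8 − $41,000 = $113,063.8
Cloverhill County levy = $113,063.8 × 0.01204 = $1,361.288152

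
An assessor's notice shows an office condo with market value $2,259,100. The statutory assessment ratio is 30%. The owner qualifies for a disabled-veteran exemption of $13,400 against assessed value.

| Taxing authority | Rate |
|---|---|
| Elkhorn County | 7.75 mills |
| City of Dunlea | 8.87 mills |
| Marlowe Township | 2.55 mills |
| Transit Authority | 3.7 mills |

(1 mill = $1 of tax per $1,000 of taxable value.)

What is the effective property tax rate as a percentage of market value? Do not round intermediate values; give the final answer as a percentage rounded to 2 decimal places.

0.67%

Assessed value = $2,259,100 × 0.3 = $677,730
Taxable value = $677,730 − $13,400 = $664,330
Elkhorn County: $664,330 × 0.00775 = $5,148.5575
City of Dunlea: $664,330 × 0.00887 = $5,892.6071
Marlowe Township: $664,330 × 0.00255 = $1,694.0415
Transit Authority: $664,330 × 0.0037 = $2,458.021
Total tax = $15,193.2271
Effective rate = $15,193.2271 ÷ $2,259,100 = 0.67% of market value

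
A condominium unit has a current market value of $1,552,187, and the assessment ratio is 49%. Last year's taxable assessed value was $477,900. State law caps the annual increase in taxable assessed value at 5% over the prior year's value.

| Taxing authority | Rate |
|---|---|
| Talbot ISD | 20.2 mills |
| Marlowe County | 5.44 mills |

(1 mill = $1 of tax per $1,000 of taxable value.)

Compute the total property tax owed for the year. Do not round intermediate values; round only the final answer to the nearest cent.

$12,866.02

Uncapped assessed value = $1,552,187 × 0.49 = $760,571.63
Cap limit = $477,900 × 1.05 = $501,795
Taxable assessed value = min($760,571.63, $501,795) = $501,795 (cap binds)
Talbot ISD: $501,795 × 0.0202 = $10,136.259
Marlowe County: $501,795 × 0.00544 = $2,729.7648
Total = $12,866.0238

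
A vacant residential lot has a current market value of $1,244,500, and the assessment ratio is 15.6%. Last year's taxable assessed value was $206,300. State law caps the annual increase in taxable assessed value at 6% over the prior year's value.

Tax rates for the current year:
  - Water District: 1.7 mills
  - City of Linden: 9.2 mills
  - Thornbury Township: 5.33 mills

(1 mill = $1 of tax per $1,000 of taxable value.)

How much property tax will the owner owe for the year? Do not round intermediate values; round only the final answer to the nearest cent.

$3,150.92

Uncapped assessed value = $1,244,500 × 0.156 = $194,142
Cap limit = $206,300 × 1.06 = $218,678
Taxable assessed value = min($194,142, $218,678) = $194,142 (cap does not bind)
Water District: $194,142 × 0.0017 = $330.0414
City of Linden: $194,142 × 0.0092 = $1,786.1064
Thornbury Township: $194,142 × 0.00533 = $1,034.77686
Total = $3,150.92466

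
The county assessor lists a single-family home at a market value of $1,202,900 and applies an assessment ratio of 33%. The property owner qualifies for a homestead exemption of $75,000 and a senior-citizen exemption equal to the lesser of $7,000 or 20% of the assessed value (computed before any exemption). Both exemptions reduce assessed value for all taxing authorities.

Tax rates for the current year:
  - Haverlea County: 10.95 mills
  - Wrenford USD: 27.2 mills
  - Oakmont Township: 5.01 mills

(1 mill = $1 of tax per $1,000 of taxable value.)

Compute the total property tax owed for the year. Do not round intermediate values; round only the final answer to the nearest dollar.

Assessed value = $1,202,900 × 0.33 = $396,957
Senior-citizen exemption = min($7,000, 20% × $396,957) = min($7,000, $79,391.4) = $7,000 (dollar cap binds)
Taxable value = $396,957 − $75,000 − $7,000 = $314,957
Haverlea County: $314,957 × 0.01095 = $3,448.77915
Wrenford USD: $314,957 × 0.0272 = $8,566.8304
Oakmont Township: $314,957 × 0.00501 = $1,577.93457
Total = $13,593.54412

$13,594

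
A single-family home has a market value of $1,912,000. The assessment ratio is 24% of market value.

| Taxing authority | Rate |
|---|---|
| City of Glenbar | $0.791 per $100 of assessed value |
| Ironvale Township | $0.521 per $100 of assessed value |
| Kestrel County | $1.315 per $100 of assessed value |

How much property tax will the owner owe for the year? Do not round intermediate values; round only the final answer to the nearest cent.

$12,054.78

Assessed value = $1,912,000 × 0.24 = $458,880
City of Glenbar: $458,880 × 0.00791 = $3,629.7408
Ironvale Township: $458,880 × 0.00521 = $2,390.7648
Kestrel County: $458,880 × 0.01315 = $6,034.272
Total = $3,629.7408 + $2,390.7648 + $6,034.272 = $12,054.7776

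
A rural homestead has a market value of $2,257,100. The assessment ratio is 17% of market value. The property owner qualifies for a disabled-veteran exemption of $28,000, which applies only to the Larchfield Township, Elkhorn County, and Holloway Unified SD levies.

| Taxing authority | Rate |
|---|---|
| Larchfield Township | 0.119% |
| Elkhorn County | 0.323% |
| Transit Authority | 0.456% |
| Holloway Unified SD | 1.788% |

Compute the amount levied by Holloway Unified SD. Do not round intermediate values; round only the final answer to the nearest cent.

Assessed value = $2,257,100 × 0.17 = $383,707
Holloway Unified SD taxable value = $383,707 − $28,000 = $355,707
Holloway Unified SD levy = $355,707 × 0.01788 = $6,360.04116

$6,360.04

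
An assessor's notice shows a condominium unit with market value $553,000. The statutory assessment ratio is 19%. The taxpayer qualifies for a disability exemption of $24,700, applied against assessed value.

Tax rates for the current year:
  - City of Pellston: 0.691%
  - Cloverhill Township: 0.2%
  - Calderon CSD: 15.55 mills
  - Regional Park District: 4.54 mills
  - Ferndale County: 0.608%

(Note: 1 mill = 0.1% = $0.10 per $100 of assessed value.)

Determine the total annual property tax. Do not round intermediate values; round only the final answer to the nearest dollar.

$2,819

Assessed value = $553,000 × 0.19 = $105,070
Taxable value = $105,070 − $24,700 = $80,370
City of Pellston: $80,370 × 0.00691 = $555.3567
Cloverhill Township: $80,370 × 0.002 = $160.74
Calderon CSD: $80,370 × 0.01555 = $1,249.7535
Regional Park District: $80,370 × 0.00454 = $364.8798
Ferndale County: $80,370 × 0.00608 = $488.6496
Total = $2,819.3796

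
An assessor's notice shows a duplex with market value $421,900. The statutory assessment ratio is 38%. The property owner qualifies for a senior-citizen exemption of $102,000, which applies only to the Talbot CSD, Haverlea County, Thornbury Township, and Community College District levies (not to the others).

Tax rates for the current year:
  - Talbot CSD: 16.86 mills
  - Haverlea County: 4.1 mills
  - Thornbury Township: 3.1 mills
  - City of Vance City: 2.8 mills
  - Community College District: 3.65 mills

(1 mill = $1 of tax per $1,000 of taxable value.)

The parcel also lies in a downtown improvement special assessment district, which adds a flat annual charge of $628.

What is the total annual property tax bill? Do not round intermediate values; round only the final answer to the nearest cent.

$2,693.00

Assessed value = $421,900 × 0.38 = $160,322
Talbot CSD: ($160,322 − $102,000) × 0.01686 = $58,322 × 0.01686 = $983.30892
Haverlea County: ($160,322 − $102,000) × 0.0041 = $58,322 × 0.0041 = $239.1202
Thornbury Township: ($160,322 − $102,000) × 0.0031 = $58,322 × 0.0031 = $180.7982
City of Vance City: $160,322 × 0.0028 = $448.9016
Community College District: ($160,322 − $102,000) × 0.00365 = $58,322 × 0.00365 = $212.8753
Levies subtotal = $2,065.00422
Total = $2,065.00422 + $628 = $2,693.00422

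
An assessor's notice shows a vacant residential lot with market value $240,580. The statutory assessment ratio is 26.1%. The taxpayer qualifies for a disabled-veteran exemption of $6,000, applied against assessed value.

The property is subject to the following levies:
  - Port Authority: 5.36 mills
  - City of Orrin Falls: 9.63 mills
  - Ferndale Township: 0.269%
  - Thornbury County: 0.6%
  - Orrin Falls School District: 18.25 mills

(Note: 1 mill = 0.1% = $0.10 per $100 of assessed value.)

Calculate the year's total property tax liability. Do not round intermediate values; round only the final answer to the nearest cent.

Assessed value = $240,580 × 0.261 = $62,791.38
Taxable value = $62,791.38 − $6,000 = $56,791.38
Port Authority: $56,791.38 × 0.00536 = $304.4017968
City of Orrin Falls: $56,791.38 × 0.00963 = $546.9009894
Ferndale Township: $56,791.38 × 0.00269 = $152.7688122
Thornbury County: $56,791.38 × 0.006 = $340.74828
Orrin Falls School District: $56,791.38 × 0.01825 = $1,036.442685
Total = $2,381.2625634

$2,381.26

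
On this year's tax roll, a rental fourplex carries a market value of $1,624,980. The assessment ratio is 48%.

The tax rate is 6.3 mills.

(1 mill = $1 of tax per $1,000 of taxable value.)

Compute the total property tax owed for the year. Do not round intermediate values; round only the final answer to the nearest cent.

$4,913.94

Assessed value = $1,624,980 × 0.48 = $779,990.4
Tax = $779,990.4 × 0.0063 = $4,913.93952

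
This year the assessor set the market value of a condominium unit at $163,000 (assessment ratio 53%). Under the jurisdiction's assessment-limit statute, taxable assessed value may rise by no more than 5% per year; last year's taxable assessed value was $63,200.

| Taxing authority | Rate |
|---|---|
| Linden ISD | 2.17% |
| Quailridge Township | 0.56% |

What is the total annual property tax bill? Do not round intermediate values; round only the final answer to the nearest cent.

$1,811.63

Uncapped assessed value = $163,000 × 0.53 = $86,390
Cap limit = $63,200 × 1.05 = $66,360
Taxable assessed value = min($86,390, $66,360) = $66,360 (cap binds)
Linden ISD: $66,360 × 0.0217 = $1,440.012
Quailridge Township: $66,360 × 0.0056 = $371.616
Total = $1,811.628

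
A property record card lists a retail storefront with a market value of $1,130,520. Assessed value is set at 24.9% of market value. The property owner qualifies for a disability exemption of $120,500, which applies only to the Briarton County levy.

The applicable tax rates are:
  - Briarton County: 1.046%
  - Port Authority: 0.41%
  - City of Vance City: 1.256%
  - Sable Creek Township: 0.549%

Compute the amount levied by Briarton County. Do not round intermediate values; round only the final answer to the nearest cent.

$1,684.05

Assessed value = $1,130,520 × 0.249 = $281,499.48
Briarton County taxable value = $281,499.48 − $120,500 = $160,999.48
Briarton County levy = $160,999.48 × 0.01046 = $1,684.0545608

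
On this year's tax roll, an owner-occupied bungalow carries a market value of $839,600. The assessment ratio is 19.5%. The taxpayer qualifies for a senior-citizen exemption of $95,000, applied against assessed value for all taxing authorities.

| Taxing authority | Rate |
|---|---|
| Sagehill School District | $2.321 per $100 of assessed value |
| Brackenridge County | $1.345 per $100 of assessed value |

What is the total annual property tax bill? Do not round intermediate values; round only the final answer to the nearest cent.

$2,519.35

Assessed value = $839,600 × 0.195 = $163,722
Taxable value = $163,722 − $95,000 = $68,722
Sagehill School District: $68,722 × 0.02321 = $1,595.03762
Brackenridge County: $68,722 × 0.01345 = $924.3109
Total = $1,595.03762 + $924.3109 = $2,519.34852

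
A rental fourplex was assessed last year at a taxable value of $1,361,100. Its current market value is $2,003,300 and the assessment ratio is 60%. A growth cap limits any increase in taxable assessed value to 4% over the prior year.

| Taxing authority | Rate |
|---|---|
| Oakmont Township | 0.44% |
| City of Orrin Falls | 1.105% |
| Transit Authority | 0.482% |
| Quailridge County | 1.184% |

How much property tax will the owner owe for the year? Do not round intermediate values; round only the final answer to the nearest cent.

$38,595.58

Uncapped assessed value = $2,003,300 × 0.6 = $1,201,980
Cap limit = $1,361,100 × 1.04 = $1,415,544
Taxable assessed value = min($1,201,980, $1,415,544) = $1,201,980 (cap does not bind)
Oakmont Township: $1,201,980 × 0.0044 = $5,288.712
City of Orrin Falls: $1,201,980 × 0.01105 = $13,281.879
Transit Authority: $1,201,980 × 0.00482 = $5,793.5436
Quailridge County: $1,201,980 × 0.01184 = $14,231.4432
Total = $38,595.5778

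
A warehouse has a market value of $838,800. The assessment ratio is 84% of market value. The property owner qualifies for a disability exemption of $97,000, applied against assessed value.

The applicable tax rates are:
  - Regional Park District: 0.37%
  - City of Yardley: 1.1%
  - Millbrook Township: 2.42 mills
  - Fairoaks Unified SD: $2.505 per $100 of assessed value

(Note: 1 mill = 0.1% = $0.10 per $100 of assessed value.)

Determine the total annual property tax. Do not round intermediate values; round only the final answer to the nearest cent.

$25,622.15

Assessed value = $838,800 × 0.84 = $704,592
Taxable value = $704,592 − $97,000 = $607,592
Regional Park District: $607,592 × 0.0037 = $2,248.0904
City of Yardley: $607,592 × 0.011 = $6,683.512
Millbrook Township: $607,592 × 0.00242 = $1,470.37264
Fairoaks Unified SD: $607,592 × 0.02505 = $15,220.1796
Total = $25,622.15464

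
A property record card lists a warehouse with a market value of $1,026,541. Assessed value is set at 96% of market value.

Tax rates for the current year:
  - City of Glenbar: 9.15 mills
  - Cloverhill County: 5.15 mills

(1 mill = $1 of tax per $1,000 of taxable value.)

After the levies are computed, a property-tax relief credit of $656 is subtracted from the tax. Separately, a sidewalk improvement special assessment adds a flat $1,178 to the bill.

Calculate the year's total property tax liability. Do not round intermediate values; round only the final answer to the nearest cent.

$14,614.35

Assessed value = $1,026,541 × 0.96 = $985,479.36
City of Glenbar: $985,479.36 × 0.00915 = $9,017.136144
Cloverhill County: $985,479.36 × 0.00515 = $5,075.218704
Levies subtotal = $14,092.354848
After credit = $14,092.354848 − $656 = $13,436.354848
Total = $13,436.354848 + $1,178 = $14,614.354848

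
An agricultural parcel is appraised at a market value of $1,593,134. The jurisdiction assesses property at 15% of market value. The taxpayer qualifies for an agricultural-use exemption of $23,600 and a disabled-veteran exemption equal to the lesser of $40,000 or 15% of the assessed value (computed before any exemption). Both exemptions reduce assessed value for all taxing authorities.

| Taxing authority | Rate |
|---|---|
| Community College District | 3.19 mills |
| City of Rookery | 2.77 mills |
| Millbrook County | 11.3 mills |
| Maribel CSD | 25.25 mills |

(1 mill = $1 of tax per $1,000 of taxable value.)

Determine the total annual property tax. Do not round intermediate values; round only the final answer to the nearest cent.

Assessed value = $1,593,134 × 0.15 = $238,970.1
Disabled-veteran exemption = min($40,000, 15% × $238,970.1) = min($40,000, $35,845.515) = $35,845.515 (percentage binds)
Taxable value = $238,970.1 − $23,600 − $35,845.515 = $179,524.585
Community College District: $179,524.585 × 0.00319 = $572.68342615
City of Rookery: $179,524.585 × 0.00277 = $497.28310045
Millbrook County: $179,524.585 × 0.0113 = $2,028.6278105
Maribel CSD: $179,524.585 × 0.02525 = $4,532.99577125
Total = $7,631.59010835

$7,631.59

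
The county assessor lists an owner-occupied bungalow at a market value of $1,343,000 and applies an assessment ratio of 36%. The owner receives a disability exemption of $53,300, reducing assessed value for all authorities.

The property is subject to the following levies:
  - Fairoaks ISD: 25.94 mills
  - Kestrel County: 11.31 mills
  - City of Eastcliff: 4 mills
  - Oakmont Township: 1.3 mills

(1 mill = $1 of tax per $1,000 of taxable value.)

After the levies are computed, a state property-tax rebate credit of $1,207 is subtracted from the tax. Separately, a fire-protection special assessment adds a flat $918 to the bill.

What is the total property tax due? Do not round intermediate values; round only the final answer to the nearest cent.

Assessed value = $1,343,000 × 0.36 = $483,480
Taxable value = $483,480 − $53,300 = $430,180
Fairoaks ISD: $430,180 × 0.02594 = $11,158.8692
Kestrel County: $430,180 × 0.01131 = $4,865.3358
City of Eastcliff: $430,180 × 0.004 = $1,720.72
Oakmont Township: $430,180 × 0.0013 = $559.234
Levies subtotal = $18,304.159
After credit = $18,304.159 − $1,207 = $17,097.159
Total = $17,097.159 + $918 = $18,015.159

$18,015.16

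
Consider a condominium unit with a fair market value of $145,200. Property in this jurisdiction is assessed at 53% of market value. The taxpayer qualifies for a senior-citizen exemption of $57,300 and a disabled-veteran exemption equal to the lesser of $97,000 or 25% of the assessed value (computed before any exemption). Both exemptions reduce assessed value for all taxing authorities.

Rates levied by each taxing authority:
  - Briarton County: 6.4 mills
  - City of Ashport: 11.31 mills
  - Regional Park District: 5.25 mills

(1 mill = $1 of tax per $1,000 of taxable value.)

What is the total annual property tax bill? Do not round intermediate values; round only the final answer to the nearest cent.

$9.57

Assessed value = $145,200 × 0.53 = $76,956
Disabled-veteran exemption = min($97,000, 25% × $76,956) = min($97,000, $19,239) = $19,239 (percentage binds)
Taxable value = $76,956 − $57,300 − $19,239 = $417
Briarton County: $417 × 0.0064 = $2.6688
City of Ashport: $417 × 0.01131 = $4.71627
Regional Park District: $417 × 0.00525 = $2.18925
Total = $9.57432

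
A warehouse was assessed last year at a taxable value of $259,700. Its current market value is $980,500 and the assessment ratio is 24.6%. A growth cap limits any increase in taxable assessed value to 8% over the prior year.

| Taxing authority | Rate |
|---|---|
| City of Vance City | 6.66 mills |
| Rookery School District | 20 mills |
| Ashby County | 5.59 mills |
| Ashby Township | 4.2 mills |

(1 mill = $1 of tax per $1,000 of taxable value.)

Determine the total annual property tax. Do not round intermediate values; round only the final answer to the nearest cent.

Uncapped assessed value = $980,500 × 0.246 = $241,203
Cap limit = $259,700 × 1.08 = $280,476
Taxable assessed value = min($241,203, $280,476) = $241,203 (cap does not bind)
City of Vance City: $241,203 × 0.00666 = $1,606.41198
Rookery School District: $241,203 × 0.02 = $4,824.06
Ashby County: $241,203 × 0.00559 = $1,348.32477
Ashby Township: $241,203 × 0.0042 = $1,013.0526
Total = $8,791.84935

$8,791.85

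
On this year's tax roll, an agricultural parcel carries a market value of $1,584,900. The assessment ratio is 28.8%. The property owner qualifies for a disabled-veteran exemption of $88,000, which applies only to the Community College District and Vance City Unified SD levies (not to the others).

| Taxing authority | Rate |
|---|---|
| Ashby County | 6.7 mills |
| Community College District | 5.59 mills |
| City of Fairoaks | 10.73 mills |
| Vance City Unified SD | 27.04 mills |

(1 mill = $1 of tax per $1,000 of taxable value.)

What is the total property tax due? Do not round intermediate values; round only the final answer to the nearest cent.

Assessed value = $1,584,900 × 0.288 = $456,451.2
Ashby County: $456,451.2 × 0.0067 = $3,058.22304
Community College District: ($456,451.2 − $88,000) × 0.00559 = $368,451.2 × 0.00559 = $2,059.642208
City of Fairoaks: $456,451.2 × 0.01073 = $4,897.721376
Vance City Unified SD: ($456,451.2 − $88,000) × 0.02704 = $368,451.2 × 0.02704 = $9,962.920448
Total = $19,978.507072

$19,978.51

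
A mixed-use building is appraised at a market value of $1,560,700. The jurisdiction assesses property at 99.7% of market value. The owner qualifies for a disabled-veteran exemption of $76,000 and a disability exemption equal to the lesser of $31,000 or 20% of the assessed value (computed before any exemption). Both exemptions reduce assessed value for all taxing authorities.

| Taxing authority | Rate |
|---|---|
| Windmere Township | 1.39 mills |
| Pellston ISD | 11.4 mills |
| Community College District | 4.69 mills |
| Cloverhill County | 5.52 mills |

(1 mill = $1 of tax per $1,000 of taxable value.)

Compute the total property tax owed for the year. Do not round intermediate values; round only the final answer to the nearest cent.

$33,327.41

Assessed value = $1,560,700 × 0.997 = $1,556,017.9
Disability exemption = min($31,000, 20% × $1,556,017.9) = min($31,000, $311,203.58) = $31,000 (dollar cap binds)
Taxable value = $1,556,017.9 − $76,000 − $31,000 = $1,449,017.9
Windmere Township: $1,449,017.9 × 0.00139 = $2,014.134881
Pellston ISD: $1,449,017.9 × 0.0114 = $16,518.80406
Community College District: $1,449,017.9 × 0.00469 = $6,795.893951
Cloverhill County: $1,449,017.9 × 0.00552 = $7,998.578808
Total = $33,327.4117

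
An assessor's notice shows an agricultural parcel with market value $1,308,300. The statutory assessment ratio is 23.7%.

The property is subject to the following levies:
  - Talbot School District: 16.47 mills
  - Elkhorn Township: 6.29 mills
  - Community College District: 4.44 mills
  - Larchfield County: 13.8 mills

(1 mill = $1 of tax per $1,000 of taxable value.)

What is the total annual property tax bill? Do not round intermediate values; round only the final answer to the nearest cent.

Assessed value = $1,308,300 × 0.237 = $310,067.1
Talbot School District: $310,067.1 × 0.01647 = $5,106.805137
Elkhorn Township: $310,067.1 × 0.00629 = $1,950.322059
Community College District: $310,067.1 × 0.00444 = $1,376.697924
Larchfield County: $310,067.1 × 0.0138 = $4,278.92598
Total = $5,106.805137 + $1,950.322059 + $1,376.697924 + $4,278.92598 = $12,712.7511

$12,712.75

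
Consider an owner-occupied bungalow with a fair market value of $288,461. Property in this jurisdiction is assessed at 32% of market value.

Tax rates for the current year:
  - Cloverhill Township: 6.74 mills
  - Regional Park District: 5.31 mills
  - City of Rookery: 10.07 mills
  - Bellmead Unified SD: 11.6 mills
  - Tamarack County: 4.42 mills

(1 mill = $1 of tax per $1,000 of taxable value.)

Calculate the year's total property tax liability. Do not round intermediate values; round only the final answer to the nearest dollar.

$3,521

Assessed value = $288,461 × 0.32 = $92,307.52
Cloverhill Township: $92,307.52 × 0.00674 = $622.1526848
Regional Park District: $92,307.52 × 0.00531 = $490.1529312
City of Rookery: $92,307.52 × 0.01007 = $929.5367264
Bellmead Unified SD: $92,307.52 × 0.0116 = $1,070.767232
Tamarack County: $92,307.52 × 0.00442 = $407.9992384
Total = $622.1526848 + $490.1529312 + $929.5367264 + $1,070.767232 + $407.9992384 = $3,520.6088128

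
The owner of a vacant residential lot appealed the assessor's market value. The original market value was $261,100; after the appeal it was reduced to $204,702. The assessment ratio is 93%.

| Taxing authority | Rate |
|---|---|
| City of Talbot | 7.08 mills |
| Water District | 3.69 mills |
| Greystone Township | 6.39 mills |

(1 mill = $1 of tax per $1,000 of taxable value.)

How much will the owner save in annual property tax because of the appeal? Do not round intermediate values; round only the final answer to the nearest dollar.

$900

Old assessed value = $261,100 × 0.93 = $242,823
New assessed value = $204,702 × 0.93 = $190,372.86
Combined rate = 0.00708 + 0.00369 + 0.00639 = 0.01716
Old tax = $242,823 × 0.01716 = $4,166.84268
New tax = $190,372.86 × 0.01716 = $3,266.7982776
Reduction = $4,166.84268 − $3,266.7982776 = $900.0444024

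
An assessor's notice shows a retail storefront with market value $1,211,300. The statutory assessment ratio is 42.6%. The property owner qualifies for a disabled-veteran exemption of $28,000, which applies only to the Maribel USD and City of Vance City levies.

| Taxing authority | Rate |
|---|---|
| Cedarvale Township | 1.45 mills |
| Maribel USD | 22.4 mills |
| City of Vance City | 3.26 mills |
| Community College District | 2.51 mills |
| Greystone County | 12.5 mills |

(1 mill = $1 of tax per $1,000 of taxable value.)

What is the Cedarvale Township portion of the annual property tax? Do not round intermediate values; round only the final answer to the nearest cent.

Assessed value = $1,211,300 × 0.426 = $516,013.8
Cedarvale Township taxable value = $516,013.8 (exemption does not apply)
Cedarvale Township levy = $516,013.8 × 0.00145 = $748.22001

$748.22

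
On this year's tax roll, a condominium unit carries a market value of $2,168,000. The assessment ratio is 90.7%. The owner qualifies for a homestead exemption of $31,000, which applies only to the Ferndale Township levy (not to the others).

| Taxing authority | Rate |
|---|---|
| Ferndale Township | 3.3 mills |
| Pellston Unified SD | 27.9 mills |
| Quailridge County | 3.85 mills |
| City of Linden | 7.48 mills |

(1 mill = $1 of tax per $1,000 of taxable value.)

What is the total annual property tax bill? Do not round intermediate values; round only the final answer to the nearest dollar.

$83,528

Assessed value = $2,168,000 × 0.907 = $1,966,376
Ferndale Township: ($1,966,376 − $31,000) × 0.0033 = $1,935,376 × 0.0033 = $6,386.7408
Pellston Unified SD: $1,966,376 × 0.0279 = $54,861.8904
Quailridge County: $1,966,376 × 0.00385 = $7,570.5476
City of Linden: $1,966,376 × 0.00748 = $14,708.49248
Total = $83,527.67128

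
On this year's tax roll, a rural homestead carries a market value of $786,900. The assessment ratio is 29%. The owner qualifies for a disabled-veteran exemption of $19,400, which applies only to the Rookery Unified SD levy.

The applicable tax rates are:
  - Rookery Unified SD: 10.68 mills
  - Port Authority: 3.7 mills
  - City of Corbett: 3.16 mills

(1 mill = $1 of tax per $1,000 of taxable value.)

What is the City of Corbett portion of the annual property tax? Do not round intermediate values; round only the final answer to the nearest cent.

$721.12

Assessed value = $786,900 × 0.29 = $228,201
City of Corbett taxable value = $228,201 (exemption does not apply)
City of Corbett levy = $228,201 × 0.00316 = $721.11516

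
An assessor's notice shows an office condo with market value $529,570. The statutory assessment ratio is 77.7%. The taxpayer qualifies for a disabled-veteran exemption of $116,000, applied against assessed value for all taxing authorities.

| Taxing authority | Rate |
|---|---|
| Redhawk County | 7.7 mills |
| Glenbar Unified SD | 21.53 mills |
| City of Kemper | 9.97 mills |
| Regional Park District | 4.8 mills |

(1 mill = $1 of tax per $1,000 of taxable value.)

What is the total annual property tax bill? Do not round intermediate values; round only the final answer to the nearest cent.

Assessed value = $529,570 × 0.777 = $411,475.89
Taxable value = $411,475.89 − $116,000 = $295,475.89
Redhawk County: $295,475.89 × 0.0077 = $2,275.164353
Glenbar Unified SD: $295,475.89 × 0.02153 = $6,361.5959117
City of Kemper: $295,475.89 × 0.00997 = $2,945.8946233
Regional Park District: $295,475.89 × 0.0048 = $1,418.284272
Total = $2,275.164353 + $6,361.5959117 + $2,945.8946233 + $1,418.284272 = $13,000.93916

$13,000.94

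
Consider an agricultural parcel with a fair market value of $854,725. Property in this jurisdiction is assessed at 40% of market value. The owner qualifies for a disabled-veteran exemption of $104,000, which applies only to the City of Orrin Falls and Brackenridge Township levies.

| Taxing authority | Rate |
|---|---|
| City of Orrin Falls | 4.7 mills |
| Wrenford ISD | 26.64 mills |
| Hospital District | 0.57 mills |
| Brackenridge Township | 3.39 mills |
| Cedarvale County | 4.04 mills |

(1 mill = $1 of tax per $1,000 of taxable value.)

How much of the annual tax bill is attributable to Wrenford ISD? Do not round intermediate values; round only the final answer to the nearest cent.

Assessed value = $854,725 × 0.4 = $341,890
Wrenford ISD taxable value = $341,890 (exemption does not apply)
Wrenford ISD levy = $341,890 × 0.02664 = $9,107.9496

$9,107.95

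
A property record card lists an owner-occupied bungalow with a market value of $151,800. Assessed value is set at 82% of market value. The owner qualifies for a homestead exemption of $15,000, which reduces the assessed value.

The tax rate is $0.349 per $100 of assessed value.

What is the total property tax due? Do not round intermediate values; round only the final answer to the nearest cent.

Assessed value = $151,800 × 0.82 = $124,476
Taxable value = $124,476 − $15,000 = $109,476
Tax = $109,476 × 0.00349 = $382.07124

$382.07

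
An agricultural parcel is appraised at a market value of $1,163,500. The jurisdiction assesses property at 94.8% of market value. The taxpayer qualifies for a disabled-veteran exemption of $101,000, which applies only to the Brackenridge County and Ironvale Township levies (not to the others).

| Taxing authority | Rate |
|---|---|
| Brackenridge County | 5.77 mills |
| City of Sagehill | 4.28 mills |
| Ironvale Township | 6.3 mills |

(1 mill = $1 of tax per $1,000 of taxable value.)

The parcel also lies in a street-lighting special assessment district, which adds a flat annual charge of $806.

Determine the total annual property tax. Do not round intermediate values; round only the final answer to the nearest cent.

Assessed value = $1,163,500 × 0.948 = $1,102,998
Brackenridge County: ($1,102,998 − $101,000) × 0.00577 = $1,001,998 × 0.00577 = $5,781.52846
City of Sagehill: $1,102,998 × 0.00428 = $4,720.83144
Ironvale Township: ($1,102,998 − $101,000) × 0.0063 = $1,001,998 × 0.0063 = $6,312.5874
Levies subtotal = $16,814.9473
Total = $16,814.9473 + $806 = $17,620.9473

$17,620.95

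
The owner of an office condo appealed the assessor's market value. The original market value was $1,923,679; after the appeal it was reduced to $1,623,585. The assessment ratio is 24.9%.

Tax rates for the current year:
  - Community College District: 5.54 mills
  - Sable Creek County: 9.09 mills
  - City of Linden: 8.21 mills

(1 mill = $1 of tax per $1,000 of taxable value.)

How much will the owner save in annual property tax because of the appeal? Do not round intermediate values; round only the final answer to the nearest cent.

Old assessed value = $1,923,679 × 0.249 = $478,996.071
New assessed value = $1,623,585 × 0.249 = $404,272.665
Combined rate = 0.00554 + 0.00909 + 0.00821 = 0.02284
Old tax = $478,996.071 × 0.02284 = $10,940.27026164
New tax = $404,272.665 × 0.02284 = $9,233.5876686
Reduction = $10,940.27026164 − $9,233.5876686 = $1,706.68259304

$1,706.68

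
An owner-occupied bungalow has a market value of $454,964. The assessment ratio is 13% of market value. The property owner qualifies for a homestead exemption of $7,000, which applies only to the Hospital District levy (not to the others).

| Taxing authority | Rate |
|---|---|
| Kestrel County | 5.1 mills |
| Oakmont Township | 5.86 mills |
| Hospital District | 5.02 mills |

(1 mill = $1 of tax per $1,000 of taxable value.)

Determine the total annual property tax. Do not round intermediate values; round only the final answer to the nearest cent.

Assessed value = $454,964 × 0.13 = $59,145.32
Kestrel County: $59,145.32 × 0.0051 = $301.641132
Oakmont Township: $59,145.32 × 0.00586 = $346.5915752
Hospital District: ($59,145.32 − $7,000) × 0.00502 = $52,145.32 × 0.00502 = $261.7695064
Total = $910.0022136

$910.00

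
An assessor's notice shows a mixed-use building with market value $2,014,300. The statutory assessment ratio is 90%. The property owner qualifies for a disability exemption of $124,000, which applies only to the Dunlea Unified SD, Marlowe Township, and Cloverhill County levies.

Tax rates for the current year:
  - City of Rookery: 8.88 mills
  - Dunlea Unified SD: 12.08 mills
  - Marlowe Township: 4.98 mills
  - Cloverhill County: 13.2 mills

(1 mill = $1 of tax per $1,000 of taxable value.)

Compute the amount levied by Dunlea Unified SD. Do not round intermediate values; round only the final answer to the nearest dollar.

Assessed value = $2,014,300 × 0.9 = $1,812,870
Dunlea Unified SD taxable value = $1,812,870 − $124,000 = $1,688,870
Dunlea Unified SD levy = $1,688,870 × 0.01208 = $20,401.5496

$20,402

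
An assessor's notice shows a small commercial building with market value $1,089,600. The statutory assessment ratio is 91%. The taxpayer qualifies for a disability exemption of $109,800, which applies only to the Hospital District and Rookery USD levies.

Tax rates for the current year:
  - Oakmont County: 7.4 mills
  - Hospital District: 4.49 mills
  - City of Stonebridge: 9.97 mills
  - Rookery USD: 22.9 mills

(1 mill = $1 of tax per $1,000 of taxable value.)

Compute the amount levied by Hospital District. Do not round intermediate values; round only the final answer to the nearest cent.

$3,958.99

Assessed value = $1,089,600 × 0.91 = $991,536
Hospital District taxable value = $991,536 − $109,800 = $881,736
Hospital District levy = $881,736 × 0.00449 = $3,958.99464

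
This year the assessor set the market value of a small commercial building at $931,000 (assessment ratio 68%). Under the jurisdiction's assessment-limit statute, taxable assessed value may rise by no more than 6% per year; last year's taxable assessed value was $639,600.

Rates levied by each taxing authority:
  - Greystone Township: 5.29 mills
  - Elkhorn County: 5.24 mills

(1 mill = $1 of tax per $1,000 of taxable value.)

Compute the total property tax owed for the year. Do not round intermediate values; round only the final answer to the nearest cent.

$6,666.33

Uncapped assessed value = $931,000 × 0.68 = $633,080
Cap limit = $639,600 × 1.06 = $677,976
Taxable assessed value = min($633,080, $677,976) = $633,080 (cap does not bind)
Greystone Township: $633,080 × 0.00529 = $3,348.9932
Elkhorn County: $633,080 × 0.00524 = $3,317.3392
Total = $6,666.3324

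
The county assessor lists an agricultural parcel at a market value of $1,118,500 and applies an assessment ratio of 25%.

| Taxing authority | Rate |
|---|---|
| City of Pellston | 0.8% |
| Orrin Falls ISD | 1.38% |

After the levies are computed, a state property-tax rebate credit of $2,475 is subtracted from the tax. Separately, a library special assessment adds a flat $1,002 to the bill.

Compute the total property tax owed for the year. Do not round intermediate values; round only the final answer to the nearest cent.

Assessed value = $1,118,500 × 0.25 = $279,625
City of Pellston: $279,625 × 0.008 = $2,237
Orrin Falls ISD: $279,625 × 0.0138 = $3,858.825
Levies subtotal = $6,095.825
After credit = $6,095.825 − $2,475 = $3,620.825
Total = $3,620.825 + $1,002 = $4,622.825

$4,622.83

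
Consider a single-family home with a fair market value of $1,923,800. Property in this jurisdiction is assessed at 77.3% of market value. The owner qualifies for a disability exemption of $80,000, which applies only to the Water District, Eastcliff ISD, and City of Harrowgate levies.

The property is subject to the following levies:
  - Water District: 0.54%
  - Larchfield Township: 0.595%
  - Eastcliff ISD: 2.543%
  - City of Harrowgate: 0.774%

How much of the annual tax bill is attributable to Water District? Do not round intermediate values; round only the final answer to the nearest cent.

Assessed value = $1,923,800 × 0.773 = $1,487,097.4
Water District taxable value = $1,487,097.4 − $80,000 = $1,407,097.4
Water District levy = $1,407,097.4 × 0.0054 = $7,598.32596

$7,598.33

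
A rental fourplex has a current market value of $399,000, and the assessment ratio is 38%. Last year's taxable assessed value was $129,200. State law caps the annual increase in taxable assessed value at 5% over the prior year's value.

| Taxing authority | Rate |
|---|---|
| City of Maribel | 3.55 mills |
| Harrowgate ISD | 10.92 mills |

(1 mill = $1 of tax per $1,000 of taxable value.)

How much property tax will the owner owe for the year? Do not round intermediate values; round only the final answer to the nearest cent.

$1,963.00

Uncapped assessed value = $399,000 × 0.38 = $151,620
Cap limit = $129,200 × 1.05 = $135,660
Taxable assessed value = min($151,620, $135,660) = $135,660 (cap binds)
City of Maribel: $135,660 × 0.00355 = $481.593
Harrowgate ISD: $135,660 × 0.01092 = $1,481.4072
Total = $1,963.0002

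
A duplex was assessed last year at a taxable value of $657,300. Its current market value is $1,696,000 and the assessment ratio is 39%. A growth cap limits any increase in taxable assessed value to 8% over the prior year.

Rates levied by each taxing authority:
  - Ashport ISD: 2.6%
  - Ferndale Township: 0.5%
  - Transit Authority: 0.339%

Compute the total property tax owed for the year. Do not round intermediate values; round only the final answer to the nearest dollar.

Uncapped assessed value = $1,696,000 × 0.39 = $661,440
Cap limit = $657,300 × 1.08 = $709,884
Taxable assessed value = min($661,440, $709,884) = $661,440 (cap does not bind)
Ashport ISD: $661,440 × 0.026 = $17,197.44
Ferndale Township: $661,440 × 0.005 = $3,307.2
Transit Authority: $661,440 × 0.00339 = $2,242.2816
Total = $22,746.9216

$22,747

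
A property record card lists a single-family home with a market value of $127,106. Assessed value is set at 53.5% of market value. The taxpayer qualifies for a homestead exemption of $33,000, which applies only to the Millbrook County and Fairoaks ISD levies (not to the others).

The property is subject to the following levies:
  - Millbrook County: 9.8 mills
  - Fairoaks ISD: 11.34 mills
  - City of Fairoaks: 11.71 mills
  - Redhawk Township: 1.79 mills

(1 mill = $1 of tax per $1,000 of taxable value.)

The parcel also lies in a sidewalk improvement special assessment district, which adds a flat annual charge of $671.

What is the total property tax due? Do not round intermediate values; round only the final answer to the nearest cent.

$2,328.96

Assessed value = $127,106 × 0.535 = $68,001.71
Millbrook County: ($68,001.71 − $33,000) × 0.0098 = $35,001.71 × 0.0098 = $343.016758
Fairoaks ISD: ($68,001.71 − $33,000) × 0.01134 = $35,001.71 × 0.01134 = $396.9193914
City of Fairoaks: $68,001.71 × 0.01171 = $796.3000241
Redhawk Township: $68,001.71 × 0.00179 = $121.7230609
Levies subtotal = $1,657.9592344
Total = $1,657.9592344 + $671 = $2,328.9592344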